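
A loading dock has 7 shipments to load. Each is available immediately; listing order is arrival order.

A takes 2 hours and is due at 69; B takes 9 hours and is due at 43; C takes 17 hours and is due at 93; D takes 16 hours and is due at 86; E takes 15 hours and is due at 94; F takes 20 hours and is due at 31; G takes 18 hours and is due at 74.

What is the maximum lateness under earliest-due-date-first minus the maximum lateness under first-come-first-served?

-45

EDD (increasing due date): F B A G D C E.
F: 0→20, due 31, lateness -11
B: 20→29, due 43, lateness -14
A: 29→31, due 69, lateness -38
G: 31→49, due 74, lateness -25
D: 49→65, due 86, lateness -21
C: 65→82, due 93, lateness -11
E: 82→97, due 94, lateness 3
Maximum = 3.
FIFO (arrival order): A B C D E F G.
A: 0→2, due 69, lateness -67
B: 2→11, due 43, lateness -32
C: 11→28, due 93, lateness -65
D: 28→44, due 86, lateness -42
E: 44→59, due 94, lateness -35
F: 59→79, due 31, lateness 48
G: 79→97, due 74, lateness 23
Maximum = 48.
Difference = 3 − 48 = -45.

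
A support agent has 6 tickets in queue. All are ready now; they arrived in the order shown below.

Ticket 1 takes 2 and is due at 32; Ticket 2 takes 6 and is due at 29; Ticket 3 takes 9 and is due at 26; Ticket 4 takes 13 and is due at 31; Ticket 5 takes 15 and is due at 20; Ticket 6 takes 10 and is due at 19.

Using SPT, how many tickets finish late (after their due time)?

SPT (increasing processing time): Ticket 1 Ticket 2 Ticket 3 Ticket 6 Ticket 4 Ticket 5.
Ticket 1: 0→2, due 32, tardiness 0
Ticket 2: 2→8, due 29, tardiness 0
Ticket 3: 8→17, due 26, tardiness 0
Ticket 6: 17→27, due 19, tardiness 8
Ticket 4: 27→40, due 31, tardiness 9
Ticket 5: 40→55, due 20, tardiness 35
Late tickets: 3.

3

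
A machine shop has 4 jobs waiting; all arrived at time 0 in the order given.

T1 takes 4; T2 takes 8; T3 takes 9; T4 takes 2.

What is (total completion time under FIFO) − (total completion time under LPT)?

FIFO (arrival order): T1 T2 T3 T4.
T1: 0→4
T2: 4→12
T3: 12→21
T4: 21→23
Sum = 4+12+21+23 = 60.
LPT (decreasing processing time): T3 T2 T1 T4.
T3: 0→9
T2: 9→17
T1: 17→21
T4: 21→23
Sum = 9+17+21+23 = 70.
Difference = 60 − 70 = -10.

-10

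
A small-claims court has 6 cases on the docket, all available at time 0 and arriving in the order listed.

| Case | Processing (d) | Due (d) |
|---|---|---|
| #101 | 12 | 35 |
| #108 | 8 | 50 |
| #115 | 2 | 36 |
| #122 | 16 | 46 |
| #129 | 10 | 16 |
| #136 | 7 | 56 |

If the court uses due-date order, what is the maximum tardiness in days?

EDD (increasing due date): #129 #101 #115 #122 #108 #136.
#129: 0→10, due 16, tardiness 0
#101: 10→22, due 35, tardiness 0
#115: 22→24, due 36, tardiness 0
#122: 24→40, due 46, tardiness 0
#108: 40→48, due 50, tardiness 0
#136: 48→55, due 56, tardiness 0
Maximum = 0.

0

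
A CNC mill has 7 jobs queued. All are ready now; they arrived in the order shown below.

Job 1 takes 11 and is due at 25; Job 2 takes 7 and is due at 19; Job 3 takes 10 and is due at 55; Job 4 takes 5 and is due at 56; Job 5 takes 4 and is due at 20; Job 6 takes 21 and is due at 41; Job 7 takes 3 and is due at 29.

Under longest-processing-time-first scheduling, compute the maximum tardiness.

38

LPT (decreasing processing time): Job 6 Job 1 Job 3 Job 2 Job 4 Job 5 Job 7.
Job 6: 0→21, due 41, tardiness 0
Job 1: 21→32, due 25, tardiness 7
Job 3: 32→42, due 55, tardiness 0
Job 2: 42→49, due 19, tardiness 30
Job 4: 49→54, due 56, tardiness 0
Job 5: 54→58, due 20, tardiness 38
Job 7: 58→61, due 29, tardiness 32
Maximum = 38.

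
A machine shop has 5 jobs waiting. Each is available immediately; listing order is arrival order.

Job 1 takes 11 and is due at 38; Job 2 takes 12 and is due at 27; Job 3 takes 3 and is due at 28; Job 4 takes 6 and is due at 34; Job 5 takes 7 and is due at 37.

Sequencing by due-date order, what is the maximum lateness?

EDD (increasing due date): Job 2 Job 3 Job 4 Job 5 Job 1.
Job 2: 0→12, due 27, lateness -15
Job 3: 12→15, due 28, lateness -13
Job 4: 15→21, due 34, lateness -13
Job 5: 21→28, due 37, lateness -9
Job 1: 28→39, due 38, lateness 1
Maximum = 1.

1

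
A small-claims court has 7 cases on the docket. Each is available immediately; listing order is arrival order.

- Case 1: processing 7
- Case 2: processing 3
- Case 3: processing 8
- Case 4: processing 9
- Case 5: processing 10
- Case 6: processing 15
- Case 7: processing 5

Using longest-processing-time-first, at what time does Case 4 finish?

LPT (decreasing processing time): Case 6 Case 5 Case 4 Case 3 Case 1 Case 7 Case 2.
Case 6: 0→15
Case 5: 15→25
Case 4: 25→34

34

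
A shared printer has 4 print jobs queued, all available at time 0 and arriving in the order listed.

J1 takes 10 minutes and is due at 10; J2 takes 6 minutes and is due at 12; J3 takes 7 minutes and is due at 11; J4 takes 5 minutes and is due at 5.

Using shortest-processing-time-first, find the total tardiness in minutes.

SPT (increasing processing time): J4 J2 J3 J1.
J4: 0→5, due 5, tardiness 0
J2: 5→11, due 12, tardiness 0
J3: 11→18, due 11, tardiness 7
J1: 18→28, due 10, tardiness 18
Sum = 0+0+7+18 = 25.

25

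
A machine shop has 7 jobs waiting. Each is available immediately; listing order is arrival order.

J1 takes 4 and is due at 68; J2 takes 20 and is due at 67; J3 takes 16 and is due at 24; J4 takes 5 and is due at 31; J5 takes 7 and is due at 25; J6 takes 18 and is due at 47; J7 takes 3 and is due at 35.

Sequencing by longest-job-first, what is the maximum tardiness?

LPT (decreasing processing time): J2 J6 J3 J5 J4 J1 J7.
J2: 0→20, due 67, tardiness 0
J6: 20→38, due 47, tardiness 0
J3: 38→54, due 24, tardiness 30
J5: 54→61, due 25, tardiness 36
J4: 61→66, due 31, tardiness 35
J1: 66→70, due 68, tardiness 2
J7: 70→73, due 35, tardiness 38
Maximum = 38.

38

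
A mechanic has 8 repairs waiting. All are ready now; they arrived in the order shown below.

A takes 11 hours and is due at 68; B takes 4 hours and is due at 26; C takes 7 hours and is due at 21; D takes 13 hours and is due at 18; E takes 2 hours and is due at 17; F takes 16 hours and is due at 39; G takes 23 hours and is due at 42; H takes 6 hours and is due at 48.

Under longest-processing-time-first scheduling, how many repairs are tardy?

LPT (decreasing processing time): G F D A C H B E.
G: 0→23, due 42, tardiness 0
F: 23→39, due 39, tardiness 0
D: 39→52, due 18, tardiness 34
A: 52→63, due 68, tardiness 0
C: 63→70, due 21, tardiness 49
H: 70→76, due 48, tardiness 28
B: 76→80, due 26, tardiness 54
E: 80→82, due 17, tardiness 65
Late repairs: 5.

5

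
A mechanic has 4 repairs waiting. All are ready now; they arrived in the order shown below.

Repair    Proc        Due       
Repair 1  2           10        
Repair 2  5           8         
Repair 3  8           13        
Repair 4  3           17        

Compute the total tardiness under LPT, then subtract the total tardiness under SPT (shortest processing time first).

6

LPT (decreasing processing time): Repair 3 Repair 2 Repair 4 Repair 1.
Repair 3: 0→8, due 13, tardiness 0
Repair 2: 8→13, due 8, tardiness 5
Repair 4: 13→16, due 17, tardiness 0
Repair 1: 16→18, due 10, tardiness 8
Sum = 0+5+0+8 = 13.
SPT (increasing processing time): Repair 1 Repair 4 Repair 2 Repair 3.
Repair 1: 0→2, due 10, tardiness 0
Repair 4: 2→5, due 17, tardiness 0
Repair 2: 5→10, due 8, tardiness 2
Repair 3: 10→18, due 13, tardiness 5
Sum = 0+0+2+5 = 7.
Difference = 13 − 7 = 6.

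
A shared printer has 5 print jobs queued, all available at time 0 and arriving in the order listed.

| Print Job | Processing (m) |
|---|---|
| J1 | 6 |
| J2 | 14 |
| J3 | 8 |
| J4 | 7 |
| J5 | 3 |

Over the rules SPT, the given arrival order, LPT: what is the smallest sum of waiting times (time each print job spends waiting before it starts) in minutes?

SPT (increasing processing time): J5 J1 J4 J3 J2.
J5: waits 0, runs 0→3
J1: waits 3, runs 3→9
J4: waits 9, runs 9→16
J3: waits 16, runs 16→24
J2: waits 24, runs 24→38
Sum = 0+3+9+16+24 = 52.
FIFO (arrival order): J1 J2 J3 J4 J5.
J1: waits 0, runs 0→6
J2: waits 6, runs 6→20
J3: waits 20, runs 20→28
J4: waits 28, runs 28→35
J5: waits 35, runs 35→38
Sum = 0+6+20+28+35 = 89.
LPT (decreasing processing time): J2 J3 J4 J1 J5.
J2: waits 0, runs 0→14
J3: waits 14, runs 14→22
J4: waits 22, runs 22→29
J1: waits 29, runs 29→35
J5: waits 35, runs 35→38
Sum = 0+14+22+29+35 = 100.
SPT 52, FIFO 89, LPT 100 → minimum 52.

52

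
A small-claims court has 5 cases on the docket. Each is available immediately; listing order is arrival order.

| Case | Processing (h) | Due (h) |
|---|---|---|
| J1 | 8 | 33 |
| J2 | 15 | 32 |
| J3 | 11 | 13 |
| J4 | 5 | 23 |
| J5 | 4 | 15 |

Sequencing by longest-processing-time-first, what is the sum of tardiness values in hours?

58

LPT (decreasing processing time): J2 J3 J1 J4 J5.
J2: 0→15, due 32, tardiness 0
J3: 15→26, due 13, tardiness 13
J1: 26→34, due 33, tardiness 1
J4: 34→39, due 23, tardiness 16
J5: 39→43, due 15, tardiness 28
Sum = 0+13+1+16+28 = 58.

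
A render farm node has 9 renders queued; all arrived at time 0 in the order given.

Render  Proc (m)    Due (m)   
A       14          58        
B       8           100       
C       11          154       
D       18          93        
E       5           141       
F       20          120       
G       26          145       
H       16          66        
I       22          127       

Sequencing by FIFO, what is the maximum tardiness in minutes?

FIFO (arrival order): A B C D E F G H I.
A: 0→14, due 58, tardiness 0
B: 14→22, due 100, tardiness 0
C: 22→33, due 154, tardiness 0
D: 33→51, due 93, tardiness 0
E: 51→56, due 141, tardiness 0
F: 56→76, due 120, tardiness 0
G: 76→102, due 145, tardiness 0
H: 102→118, due 66, tardiness 52
I: 118→140, due 127, tardiness 13
Maximum = 52.

52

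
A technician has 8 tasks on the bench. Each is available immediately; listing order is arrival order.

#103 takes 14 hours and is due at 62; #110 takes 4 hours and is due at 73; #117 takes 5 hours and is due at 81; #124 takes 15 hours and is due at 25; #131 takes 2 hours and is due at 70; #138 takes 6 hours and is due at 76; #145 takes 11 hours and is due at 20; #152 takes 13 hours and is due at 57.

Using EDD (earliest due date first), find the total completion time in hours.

378

EDD (increasing due date): #145 #124 #152 #103 #131 #110 #138 #117.
#145: 0→11
#124: 11→26
#152: 26→39
#103: 39→53
#131: 53→55
#110: 55→59
#138: 59→65
#117: 65→70
Sum = 11+26+39+53+55+59+65+70 = 378.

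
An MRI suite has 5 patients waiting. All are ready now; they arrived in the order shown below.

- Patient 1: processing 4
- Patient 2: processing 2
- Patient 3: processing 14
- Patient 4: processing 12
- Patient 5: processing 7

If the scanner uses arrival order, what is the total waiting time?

FIFO (arrival order): Patient 1 Patient 2 Patient 3 Patient 4 Patient 5.
Patient 1: waits 0, runs 0→4
Patient 2: waits 4, runs 4→6
Patient 3: waits 6, runs 6→20
Patient 4: waits 20, runs 20→32
Patient 5: waits 32, runs 32→39
Sum = 0+4+6+20+32 = 62.

62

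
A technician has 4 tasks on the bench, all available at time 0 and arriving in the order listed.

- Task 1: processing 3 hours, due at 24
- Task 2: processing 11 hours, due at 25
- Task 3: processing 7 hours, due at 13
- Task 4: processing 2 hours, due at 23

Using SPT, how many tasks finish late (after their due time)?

SPT (increasing processing time): Task 4 Task 1 Task 3 Task 2.
Task 4: 0→2, due 23, tardiness 0
Task 1: 2→5, due 24, tardiness 0
Task 3: 5→12, due 13, tardiness 0
Task 2: 12→23, due 25, tardiness 0
Late tasks: 0.

0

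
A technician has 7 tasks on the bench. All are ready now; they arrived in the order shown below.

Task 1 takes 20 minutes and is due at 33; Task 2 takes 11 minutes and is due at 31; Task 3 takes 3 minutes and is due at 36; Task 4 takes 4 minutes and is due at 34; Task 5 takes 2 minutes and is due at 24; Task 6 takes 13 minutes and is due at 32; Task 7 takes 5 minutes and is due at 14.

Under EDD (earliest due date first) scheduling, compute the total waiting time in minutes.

167

EDD (increasing due date): Task 7 Task 5 Task 2 Task 6 Task 1 Task 4 Task 3.
Task 7: waits 0, runs 0→5
Task 5: waits 5, runs 5→7
Task 2: waits 7, runs 7→18
Task 6: waits 18, runs 18→31
Task 1: waits 31, runs 31→51
Task 4: waits 51, runs 51→55
Task 3: waits 55, runs 55→58
Sum = 0+5+7+18+31+51+55 = 167.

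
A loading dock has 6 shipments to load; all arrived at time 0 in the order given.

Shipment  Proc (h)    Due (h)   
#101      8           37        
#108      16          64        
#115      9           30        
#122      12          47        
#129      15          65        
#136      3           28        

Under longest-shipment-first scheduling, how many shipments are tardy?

3

LPT (decreasing processing time): #108 #129 #122 #115 #101 #136.
#108: 0→16, due 64, tardiness 0
#129: 16→31, due 65, tardiness 0
#122: 31→43, due 47, tardiness 0
#115: 43→52, due 30, tardiness 22
#101: 52→60, due 37, tardiness 23
#136: 60→63, due 28, tardiness 35
Late shipments: 3.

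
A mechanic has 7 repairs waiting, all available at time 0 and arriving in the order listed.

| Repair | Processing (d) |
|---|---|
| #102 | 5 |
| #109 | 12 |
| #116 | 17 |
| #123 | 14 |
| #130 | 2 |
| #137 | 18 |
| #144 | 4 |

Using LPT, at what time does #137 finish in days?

18

LPT (decreasing processing time): #137 #116 #123 #109 #102 #144 #130.
#137: 0→18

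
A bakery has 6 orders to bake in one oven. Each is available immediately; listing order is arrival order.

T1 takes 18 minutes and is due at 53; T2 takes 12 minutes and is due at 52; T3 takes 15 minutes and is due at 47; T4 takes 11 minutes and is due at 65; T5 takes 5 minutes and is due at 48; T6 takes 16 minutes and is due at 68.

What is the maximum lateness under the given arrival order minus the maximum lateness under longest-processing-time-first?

FIFO (arrival order): T1 T2 T3 T4 T5 T6.
T1: 0→18, due 53, lateness -35
T2: 18→30, due 52, lateness -22
T3: 30→45, due 47, lateness -2
T4: 45→56, due 65, lateness -9
T5: 56→61, due 48, lateness 13
T6: 61→77, due 68, lateness 9
Maximum = 13.
LPT (decreasing processing time): T1 T6 T3 T2 T4 T5.
T1: 0→18, due 53, lateness -35
T6: 18→34, due 68, lateness -34
T3: 34→49, due 47, lateness 2
T2: 49→61, due 52, lateness 9
T4: 61→72, due 65, lateness 7
T5: 72→77, due 48, lateness 29
Maximum = 29.
Difference = 13 − 29 = -16.

-16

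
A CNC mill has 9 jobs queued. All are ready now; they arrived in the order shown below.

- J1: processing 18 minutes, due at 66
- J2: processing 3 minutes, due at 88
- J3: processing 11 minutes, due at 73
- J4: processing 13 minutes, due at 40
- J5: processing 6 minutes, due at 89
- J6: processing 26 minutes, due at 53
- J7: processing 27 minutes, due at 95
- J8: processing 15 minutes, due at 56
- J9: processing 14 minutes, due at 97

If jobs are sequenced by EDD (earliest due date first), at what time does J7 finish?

119

EDD (increasing due date): J4 J6 J8 J1 J3 J2 J5 J7 J9.
J4: 0→13
J6: 13→39
J8: 39→54
J1: 54→72
J3: 72→83
J2: 83→86
J5: 86→92
J7: 92→119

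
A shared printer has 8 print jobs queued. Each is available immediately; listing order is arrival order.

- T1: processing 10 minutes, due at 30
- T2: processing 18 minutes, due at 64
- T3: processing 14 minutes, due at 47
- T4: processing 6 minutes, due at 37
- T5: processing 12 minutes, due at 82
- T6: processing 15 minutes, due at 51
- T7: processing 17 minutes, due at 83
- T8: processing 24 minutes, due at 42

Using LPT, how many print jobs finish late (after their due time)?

LPT (decreasing processing time): T8 T2 T7 T6 T3 T5 T1 T4.
T8: 0→24, due 42, tardiness 0
T2: 24→42, due 64, tardiness 0
T7: 42→59, due 83, tardiness 0
T6: 59→74, due 51, tardiness 23
T3: 74→88, due 47, tardiness 41
T5: 88→100, due 82, tardiness 18
T1: 100→110, due 30, tardiness 80
T4: 110→116, due 37, tardiness 79
Late print jobs: 5.

5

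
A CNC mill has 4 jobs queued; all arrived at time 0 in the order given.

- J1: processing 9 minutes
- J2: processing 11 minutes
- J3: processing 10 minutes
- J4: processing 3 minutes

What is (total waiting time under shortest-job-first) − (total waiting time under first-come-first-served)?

SPT (increasing processing time): J4 J1 J3 J2.
J4: waits 0, runs 0→3
J1: waits 3, runs 3→12
J3: waits 12, runs 12→22
J2: waits 22, runs 22→33
Sum = 0+3+12+22 = 37.
FIFO (arrival order): J1 J2 J3 J4.
J1: waits 0, runs 0→9
J2: waits 9, runs 9→20
J3: waits 20, runs 20→30
J4: waits 30, runs 30→33
Sum = 0+9+20+30 = 59.
Difference = 37 − 59 = -22.

-22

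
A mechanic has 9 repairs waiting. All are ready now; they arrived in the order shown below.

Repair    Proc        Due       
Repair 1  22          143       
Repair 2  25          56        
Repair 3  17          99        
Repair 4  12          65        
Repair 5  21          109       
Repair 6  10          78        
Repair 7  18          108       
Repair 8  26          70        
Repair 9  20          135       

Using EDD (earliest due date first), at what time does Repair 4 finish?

EDD (increasing due date): Repair 2 Repair 4 Repair 8 Repair 6 Repair 3 Repair 7 Repair 5 Repair 9 Repair 1.
Repair 2: 0→25
Repair 4: 25→37

37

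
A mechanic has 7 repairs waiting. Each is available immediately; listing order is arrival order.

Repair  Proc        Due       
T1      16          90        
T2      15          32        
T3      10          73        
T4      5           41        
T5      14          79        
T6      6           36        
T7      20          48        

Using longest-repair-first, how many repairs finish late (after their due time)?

LPT (decreasing processing time): T7 T1 T2 T5 T3 T6 T4.
T7: 0→20, due 48, tardiness 0
T1: 20→36, due 90, tardiness 0
T2: 36→51, due 32, tardiness 19
T5: 51→65, due 79, tardiness 0
T3: 65→75, due 73, tardiness 2
T6: 75→81, due 36, tardiness 45
T4: 81→86, due 41, tardiness 45
Late repairs: 4.

4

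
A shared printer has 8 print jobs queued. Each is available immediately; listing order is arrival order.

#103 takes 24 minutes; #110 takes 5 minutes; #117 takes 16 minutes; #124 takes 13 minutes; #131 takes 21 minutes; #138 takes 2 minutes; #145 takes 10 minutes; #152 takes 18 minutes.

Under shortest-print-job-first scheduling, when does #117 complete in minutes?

46

SPT (increasing processing time): #138 #110 #145 #124 #117 #152 #131 #103.
#138: 0→2
#110: 2→7
#145: 7→17
#124: 17→30
#117: 30→46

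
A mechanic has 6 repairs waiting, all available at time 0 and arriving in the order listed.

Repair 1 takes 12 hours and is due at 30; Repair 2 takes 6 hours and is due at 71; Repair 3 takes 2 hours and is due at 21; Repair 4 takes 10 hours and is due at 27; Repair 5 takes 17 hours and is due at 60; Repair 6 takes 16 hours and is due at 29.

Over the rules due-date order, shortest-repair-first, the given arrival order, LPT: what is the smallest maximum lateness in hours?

EDD (increasing due date): Repair 3 Repair 4 Repair 6 Repair 1 Repair 5 Repair 2.
Repair 3: 0→2, due 21, lateness -19
Repair 4: 2→12, due 27, lateness -15
Repair 6: 12→28, due 29, lateness -1
Repair 1: 28→40, due 30, lateness 10
Repair 5: 40→57, due 60, lateness -3
Repair 2: 57→63, due 71, lateness -8
Maximum = 10.
SPT (increasing processing time): Repair 3 Repair 2 Repair 4 Repair 1 Repair 6 Repair 5.
Repair 3: 0→2, due 21, lateness -19
Repair 2: 2→8, due 71, lateness -63
Repair 4: 8→18, due 27, lateness -9
Repair 1: 18→30, due 30, lateness 0
Repair 6: 30→46, due 29, lateness 17
Repair 5: 46→63, due 60, lateness 3
Maximum = 17.
FIFO (arrival order): Repair 1 Repair 2 Repair 3 Repair 4 Repair 5 Repair 6.
Repair 1: 0→12, due 30, lateness -18
Repair 2: 12→18, due 71, lateness -53
Repair 3: 18→20, due 21, lateness -1
Repair 4: 20→30, due 27, lateness 3
Repair 5: 30→47, due 60, lateness -13
Repair 6: 47→63, due 29, lateness 34
Maximum = 34.
LPT (decreasing processing time): Repair 5 Repair 6 Repair 1 Repair 4 Repair 2 Repair 3.
Repair 5: 0→17, due 60, lateness -43
Repair 6: 17→33, due 29, lateness 4
Repair 1: 33→45, due 30, lateness 15
Repair 4: 45→55, due 27, lateness 28
Repair 2: 55→61, due 71, lateness -10
Repair 3: 61→63, due 21, lateness 42
Maximum = 42.
EDD 10, SPT 17, FIFO 34, LPT 42 → minimum 10.

10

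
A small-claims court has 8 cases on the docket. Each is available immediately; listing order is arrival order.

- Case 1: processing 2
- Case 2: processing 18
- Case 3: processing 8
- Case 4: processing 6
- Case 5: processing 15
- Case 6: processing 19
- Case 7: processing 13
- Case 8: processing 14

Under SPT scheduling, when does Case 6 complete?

95

SPT (increasing processing time): Case 1 Case 4 Case 3 Case 7 Case 8 Case 5 Case 2 Case 6.
Case 1: 0→2
Case 4: 2→8
Case 3: 8→16
Case 7: 16→29
Case 8: 29→43
Case 5: 43→58
Case 2: 58→76
Case 6: 76→95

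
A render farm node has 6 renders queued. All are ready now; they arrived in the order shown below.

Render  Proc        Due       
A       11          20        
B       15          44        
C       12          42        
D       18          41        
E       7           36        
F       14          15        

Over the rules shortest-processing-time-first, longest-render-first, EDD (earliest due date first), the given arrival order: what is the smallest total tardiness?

67

SPT (increasing processing time): E A C F B D.
E: 0→7, due 36, tardiness 0
A: 7→18, due 20, tardiness 0
C: 18→30, due 42, tardiness 0
F: 30→44, due 15, tardiness 29
B: 44→59, due 44, tardiness 15
D: 59→77, due 41, tardiness 36
Sum = 0+0+0+29+15+36 = 80.
LPT (decreasing processing time): D B F C A E.
D: 0→18, due 41, tardiness 0
B: 18→33, due 44, tardiness 0
F: 33→47, due 15, tardiness 32
C: 47→59, due 42, tardiness 17
A: 59→70, due 20, tardiness 50
E: 70→77, due 36, tardiness 41
Sum = 0+0+32+17+50+41 = 140.
EDD (increasing due date): F A E D C B.
F: 0→14, due 15, tardiness 0
A: 14→25, due 20, tardiness 5
E: 25→32, due 36, tardiness 0
D: 32→50, due 41, tardiness 9
C: 50→62, due 42, tardiness 20
B: 62→77, due 44, tardiness 33
Sum = 0+5+0+9+20+33 = 67.
FIFO (arrival order): A B C D E F.
A: 0→11, due 20, tardiness 0
B: 11→26, due 44, tardiness 0
C: 26→38, due 42, tardiness 0
D: 38→56, due 41, tardiness 15
E: 56→63, due 36, tardiness 27
F: 63→77, due 15, tardiness 62
Sum = 0+0+0+15+27+62 = 104.
SPT 80, LPT 140, EDD 67, FIFO 104 → minimum 67.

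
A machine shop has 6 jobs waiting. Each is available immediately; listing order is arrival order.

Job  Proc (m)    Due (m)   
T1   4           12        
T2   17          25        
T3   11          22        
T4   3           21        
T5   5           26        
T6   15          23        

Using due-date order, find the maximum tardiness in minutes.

EDD (increasing due date): T1 T4 T3 T6 T2 T5.
T1: 0→4, due 12, tardiness 0
T4: 4→7, due 21, tardiness 0
T3: 7→18, due 22, tardiness 0
T6: 18→33, due 23, tardiness 10
T2: 33→50, due 25, tardiness 25
T5: 50→55, due 26, tardiness 29
Maximum = 29.

29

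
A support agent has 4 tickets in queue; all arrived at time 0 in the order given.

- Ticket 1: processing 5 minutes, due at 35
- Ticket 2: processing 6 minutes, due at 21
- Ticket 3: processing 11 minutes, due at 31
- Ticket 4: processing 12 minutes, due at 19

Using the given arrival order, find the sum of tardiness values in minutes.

FIFO (arrival order): Ticket 1 Ticket 2 Ticket 3 Ticket 4.
Ticket 1: 0→5, due 35, tardiness 0
Ticket 2: 5→11, due 21, tardiness 0
Ticket 3: 11→22, due 31, tardiness 0
Ticket 4: 22→34, due 19, tardiness 15
Sum = 0+0+0+15 = 15.

15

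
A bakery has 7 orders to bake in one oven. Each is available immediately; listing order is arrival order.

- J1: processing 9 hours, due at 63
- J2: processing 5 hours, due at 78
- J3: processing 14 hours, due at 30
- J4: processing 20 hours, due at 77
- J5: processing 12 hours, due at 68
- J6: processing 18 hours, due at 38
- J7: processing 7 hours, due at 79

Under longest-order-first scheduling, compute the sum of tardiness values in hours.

LPT (decreasing processing time): J4 J6 J3 J5 J1 J7 J2.
J4: 0→20, due 77, tardiness 0
J6: 20→38, due 38, tardiness 0
J3: 38→52, due 30, tardiness 22
J5: 52→64, due 68, tardiness 0
J1: 64→73, due 63, tardiness 10
J7: 73→80, due 79, tardiness 1
J2: 80→85, due 78, tardiness 7
Sum = 0+0+22+0+10+1+7 = 40.

40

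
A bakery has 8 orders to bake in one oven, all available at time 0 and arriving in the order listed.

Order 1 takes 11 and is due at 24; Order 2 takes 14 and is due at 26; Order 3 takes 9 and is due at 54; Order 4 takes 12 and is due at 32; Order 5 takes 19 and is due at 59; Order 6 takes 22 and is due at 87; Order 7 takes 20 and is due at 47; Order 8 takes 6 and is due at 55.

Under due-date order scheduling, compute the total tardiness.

EDD (increasing due date): Order 1 Order 2 Order 4 Order 7 Order 3 Order 8 Order 5 Order 6.
Order 1: 0→11, due 24, tardiness 0
Order 2: 11→25, due 26, tardiness 0
Order 4: 25→37, due 32, tardiness 5
Order 7: 37→57, due 47, tardiness 10
Order 3: 57→66, due 54, tardiness 12
Order 8: 66→72, due 55, tardiness 17
Order 5: 72→91, due 59, tardiness 32
Order 6: 91→113, due 87, tardiness 26
Sum = 0+0+5+10+12+17+32+26 = 102.

102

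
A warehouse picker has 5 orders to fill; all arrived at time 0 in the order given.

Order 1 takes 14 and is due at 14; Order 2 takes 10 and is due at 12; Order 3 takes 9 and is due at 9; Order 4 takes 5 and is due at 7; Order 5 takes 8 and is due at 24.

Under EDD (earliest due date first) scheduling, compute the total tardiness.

63

EDD (increasing due date): Order 4 Order 3 Order 2 Order 1 Order 5.
Order 4: 0→5, due 7, tardiness 0
Order 3: 5→14, due 9, tardiness 5
Order 2: 14→24, due 12, tardiness 12
Order 1: 24→38, due 14, tardiness 24
Order 5: 38→46, due 24, tardiness 22
Sum = 0+5+12+24+22 = 63.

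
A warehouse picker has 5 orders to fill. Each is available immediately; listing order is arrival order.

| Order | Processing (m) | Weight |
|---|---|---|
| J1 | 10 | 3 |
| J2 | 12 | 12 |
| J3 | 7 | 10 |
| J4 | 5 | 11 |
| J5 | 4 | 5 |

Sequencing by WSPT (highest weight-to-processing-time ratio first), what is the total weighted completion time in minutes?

WSPT (decreasing weight/processing-time ratio): J4 J3 J5 J2 J1.
J4: finishes 5, weight 11, w·C = 55
J3: finishes 12, weight 10, w·C = 120
J5: finishes 16, weight 5, w·C = 80
J2: finishes 28, weight 12, w·C = 336
J1: finishes 38, weight 3, w·C = 114
Sum = 55+120+80+336+114 = 705.

705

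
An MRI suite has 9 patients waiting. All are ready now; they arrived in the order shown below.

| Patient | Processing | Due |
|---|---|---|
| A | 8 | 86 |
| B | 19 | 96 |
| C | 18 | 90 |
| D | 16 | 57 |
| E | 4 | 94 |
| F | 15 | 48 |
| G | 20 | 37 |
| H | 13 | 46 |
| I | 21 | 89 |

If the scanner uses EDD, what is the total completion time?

690

EDD (increasing due date): G H F D A I C E B.
G: 0→20
H: 20→33
F: 33→48
D: 48→64
A: 64→72
I: 72→93
C: 93→111
E: 111→115
B: 115→134
Sum = 20+33+48+64+72+93+111+115+134 = 690.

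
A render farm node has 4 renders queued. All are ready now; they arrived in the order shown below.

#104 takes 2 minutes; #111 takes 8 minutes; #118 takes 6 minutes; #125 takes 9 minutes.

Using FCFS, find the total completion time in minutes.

FIFO (arrival order): #104 #111 #118 #125.
#104: 0→2
#111: 2→10
#118: 10→16
#125: 16→25
Sum = 2+10+16+25 = 53.

53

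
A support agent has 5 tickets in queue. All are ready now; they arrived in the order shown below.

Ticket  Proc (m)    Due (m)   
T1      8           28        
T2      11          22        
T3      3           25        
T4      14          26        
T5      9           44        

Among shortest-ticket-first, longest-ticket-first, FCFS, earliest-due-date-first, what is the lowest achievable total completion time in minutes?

110

SPT (increasing processing time): T3 T1 T5 T2 T4.
T3: 0→3
T1: 3→11
T5: 11→20
T2: 20→31
T4: 31→45
Sum = 3+11+20+31+45 = 110.
LPT (decreasing processing time): T4 T2 T5 T1 T3.
T4: 0→14
T2: 14→25
T5: 25→34
T1: 34→42
T3: 42→45
Sum = 14+25+34+42+45 = 160.
FIFO (arrival order): T1 T2 T3 T4 T5.
T1: 0→8
T2: 8→19
T3: 19→22
T4: 22→36
T5: 36→45
Sum = 8+19+22+36+45 = 130.
EDD (increasing due date): T2 T3 T4 T1 T5.
T2: 0→11
T3: 11→14
T4: 14→28
T1: 28→36
T5: 36→45
Sum = 11+14+28+36+45 = 134.
SPT 110, LPT 160, FIFO 130, EDD 134 → minimum 110.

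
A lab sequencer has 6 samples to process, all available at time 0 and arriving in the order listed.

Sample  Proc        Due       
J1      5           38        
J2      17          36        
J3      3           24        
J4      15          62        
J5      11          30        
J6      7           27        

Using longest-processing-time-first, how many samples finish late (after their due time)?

4

LPT (decreasing processing time): J2 J4 J5 J6 J1 J3.
J2: 0→17, due 36, tardiness 0
J4: 17→32, due 62, tardiness 0
J5: 32→43, due 30, tardiness 13
J6: 43→50, due 27, tardiness 23
J1: 50→55, due 38, tardiness 17
J3: 55→58, due 24, tardiness 34
Late samples: 4.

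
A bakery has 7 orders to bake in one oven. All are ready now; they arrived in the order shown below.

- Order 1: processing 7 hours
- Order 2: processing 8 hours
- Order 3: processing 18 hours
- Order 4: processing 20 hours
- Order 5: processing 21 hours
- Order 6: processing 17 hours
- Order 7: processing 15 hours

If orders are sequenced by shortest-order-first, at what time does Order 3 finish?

65

SPT (increasing processing time): Order 1 Order 2 Order 7 Order 6 Order 3 Order 4 Order 5.
Order 1: 0→7
Order 2: 7→15
Order 7: 15→30
Order 6: 30→47
Order 3: 47→65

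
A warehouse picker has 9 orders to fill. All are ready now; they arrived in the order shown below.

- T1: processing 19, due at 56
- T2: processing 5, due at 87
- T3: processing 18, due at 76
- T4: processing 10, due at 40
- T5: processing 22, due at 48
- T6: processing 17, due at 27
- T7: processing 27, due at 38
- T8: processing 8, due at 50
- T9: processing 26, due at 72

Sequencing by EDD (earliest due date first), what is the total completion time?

EDD (increasing due date): T6 T7 T4 T5 T8 T1 T9 T3 T2.
T6: 0→17
T7: 17→44
T4: 44→54
T5: 54→76
T8: 76→84
T1: 84→103
T9: 103→129
T3: 129→147
T2: 147→152
Sum = 17+44+54+76+84+103+129+147+152 = 806.

806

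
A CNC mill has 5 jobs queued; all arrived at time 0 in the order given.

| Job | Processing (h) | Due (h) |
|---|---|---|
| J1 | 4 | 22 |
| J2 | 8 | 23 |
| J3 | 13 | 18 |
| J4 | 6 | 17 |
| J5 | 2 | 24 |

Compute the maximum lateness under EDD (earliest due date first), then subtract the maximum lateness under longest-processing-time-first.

-1

EDD (increasing due date): J4 J3 J1 J2 J5.
J4: 0→6, due 17, lateness -11
J3: 6→19, due 18, lateness 1
J1: 19→23, due 22, lateness 1
J2: 23→31, due 23, lateness 8
J5: 31→33, due 24, lateness 9
Maximum = 9.
LPT (decreasing processing time): J3 J2 J4 J1 J5.
J3: 0→13, due 18, lateness -5
J2: 13→21, due 23, lateness -2
J4: 21→27, due 17, lateness 10
J1: 27→31, due 22, lateness 9
J5: 31→33, due 24, lateness 9
Maximum = 10.
Difference = 9 − 10 = -1.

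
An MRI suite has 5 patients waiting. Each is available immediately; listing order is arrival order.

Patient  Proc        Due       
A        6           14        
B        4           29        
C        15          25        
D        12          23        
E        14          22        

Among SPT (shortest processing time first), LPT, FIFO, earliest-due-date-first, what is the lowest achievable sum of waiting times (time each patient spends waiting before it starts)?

72

SPT (increasing processing time): B A D E C.
B: waits 0, runs 0→4
A: waits 4, runs 4→10
D: waits 10, runs 10→22
E: waits 22, runs 22→36
C: waits 36, runs 36→51
Sum = 0+4+10+22+36 = 72.
LPT (decreasing processing time): C E D A B.
C: waits 0, runs 0→15
E: waits 15, runs 15→29
D: waits 29, runs 29→41
A: waits 41, runs 41→47
B: waits 47, runs 47→51
Sum = 0+15+29+41+47 = 132.
FIFO (arrival order): A B C D E.
A: waits 0, runs 0→6
B: waits 6, runs 6→10
C: waits 10, runs 10→25
D: waits 25, runs 25→37
E: waits 37, runs 37→51
Sum = 0+6+10+25+37 = 78.
EDD (increasing due date): A E D C B.
A: waits 0, runs 0→6
E: waits 6, runs 6→20
D: waits 20, runs 20→32
C: waits 32, runs 32→47
B: waits 47, runs 47→51
Sum = 0+6+20+32+47 = 105.
SPT 72, LPT 132, FIFO 78, EDD 105 → minimum 72.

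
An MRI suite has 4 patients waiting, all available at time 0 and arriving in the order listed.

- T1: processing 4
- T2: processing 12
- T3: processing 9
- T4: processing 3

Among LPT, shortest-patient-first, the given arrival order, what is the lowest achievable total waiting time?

26

LPT (decreasing processing time): T2 T3 T1 T4.
T2: waits 0, runs 0→12
T3: waits 12, runs 12→21
T1: waits 21, runs 21→25
T4: waits 25, runs 25→28
Sum = 0+12+21+25 = 58.
SPT (increasing processing time): T4 T1 T3 T2.
T4: waits 0, runs 0→3
T1: waits 3, runs 3→7
T3: waits 7, runs 7→16
T2: waits 16, runs 16→28
Sum = 0+3+7+16 = 26.
FIFO (arrival order): T1 T2 T3 T4.
T1: waits 0, runs 0→4
T2: waits 4, runs 4→16
T3: waits 16, runs 16→25
T4: waits 25, runs 25→28
Sum = 0+4+16+25 = 45.
LPT 58, SPT 26, FIFO 45 → minimum 26.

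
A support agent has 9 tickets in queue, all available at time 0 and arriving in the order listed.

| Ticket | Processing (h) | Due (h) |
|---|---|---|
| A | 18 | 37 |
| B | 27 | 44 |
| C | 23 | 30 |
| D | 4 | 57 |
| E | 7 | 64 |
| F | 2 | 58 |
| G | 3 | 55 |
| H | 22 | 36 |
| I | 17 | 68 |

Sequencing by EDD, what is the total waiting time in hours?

EDD (increasing due date): C H A B G D F E I.
C: waits 0, runs 0→23
H: waits 23, runs 23→45
A: waits 45, runs 45→63
B: waits 63, runs 63→90
G: waits 90, runs 90→93
D: waits 93, runs 93→97
F: waits 97, runs 97→99
E: waits 99, runs 99→106
I: waits 106, runs 106→123
Sum = 0+23+45+63+90+93+97+99+106 = 616.

616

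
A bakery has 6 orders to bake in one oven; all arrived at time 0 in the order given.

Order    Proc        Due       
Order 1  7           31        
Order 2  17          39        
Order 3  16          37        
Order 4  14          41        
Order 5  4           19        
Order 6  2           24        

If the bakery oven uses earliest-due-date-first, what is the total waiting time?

EDD (increasing due date): Order 5 Order 6 Order 1 Order 3 Order 2 Order 4.
Order 5: waits 0, runs 0→4
Order 6: waits 4, runs 4→6
Order 1: waits 6, runs 6→13
Order 3: waits 13, runs 13→29
Order 2: waits 29, runs 29→46
Order 4: waits 46, runs 46→60
Sum = 0+4+6+13+29+46 = 98.

98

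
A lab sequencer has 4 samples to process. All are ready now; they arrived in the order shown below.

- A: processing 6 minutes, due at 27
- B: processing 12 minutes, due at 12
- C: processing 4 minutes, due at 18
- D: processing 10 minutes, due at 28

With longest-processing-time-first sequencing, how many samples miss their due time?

2

LPT (decreasing processing time): B D A C.
B: 0→12, due 12, tardiness 0
D: 12→22, due 28, tardiness 0
A: 22→28, due 27, tardiness 1
C: 28→32, due 18, tardiness 14
Late samples: 2.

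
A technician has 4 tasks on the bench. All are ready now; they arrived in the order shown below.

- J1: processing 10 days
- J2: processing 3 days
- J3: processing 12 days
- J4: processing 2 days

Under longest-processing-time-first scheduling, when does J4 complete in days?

LPT (decreasing processing time): J3 J1 J2 J4.
J3: 0→12
J1: 12→22
J2: 22→25
J4: 25→27

27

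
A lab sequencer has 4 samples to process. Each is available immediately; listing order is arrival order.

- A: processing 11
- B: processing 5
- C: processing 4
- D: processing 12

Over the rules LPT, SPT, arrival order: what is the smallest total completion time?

LPT (decreasing processing time): D A B C.
D: 0→12
A: 12→23
B: 23→28
C: 28→32
Sum = 12+23+28+32 = 95.
SPT (increasing processing time): C B A D.
C: 0→4
B: 4→9
A: 9→20
D: 20→32
Sum = 4+9+20+32 = 65.
FIFO (arrival order): A B C D.
A: 0→11
B: 11→16
C: 16→20
D: 20→32
Sum = 11+16+20+32 = 79.
LPT 95, SPT 65, FIFO 79 → minimum 65.

65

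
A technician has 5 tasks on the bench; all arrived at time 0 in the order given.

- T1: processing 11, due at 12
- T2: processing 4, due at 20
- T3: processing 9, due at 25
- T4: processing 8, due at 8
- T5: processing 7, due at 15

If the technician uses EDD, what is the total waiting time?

83

EDD (increasing due date): T4 T1 T5 T2 T3.
T4: waits 0, runs 0→8
T1: waits 8, runs 8→19
T5: waits 19, runs 19→26
T2: waits 26, runs 26→30
T3: waits 30, runs 30→39
Sum = 0+8+19+26+30 = 83.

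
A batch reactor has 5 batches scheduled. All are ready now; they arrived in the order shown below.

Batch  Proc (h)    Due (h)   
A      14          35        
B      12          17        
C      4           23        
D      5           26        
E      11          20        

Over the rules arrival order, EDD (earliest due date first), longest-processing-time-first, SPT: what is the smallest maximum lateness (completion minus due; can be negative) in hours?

FIFO (arrival order): A B C D E.
A: 0→14, due 35, lateness -21
B: 14→26, due 17, lateness 9
C: 26→30, due 23, lateness 7
D: 30→35, due 26, lateness 9
E: 35→46, due 20, lateness 26
Maximum = 26.
EDD (increasing due date): B E C D A.
B: 0→12, due 17, lateness -5
E: 12→23, due 20, lateness 3
C: 23→27, due 23, lateness 4
D: 27→32, due 26, lateness 6
A: 32→46, due 35, lateness 11
Maximum = 11.
LPT (decreasing processing time): A B E D C.
A: 0→14, due 35, lateness -21
B: 14→26, due 17, lateness 9
E: 26→37, due 20, lateness 17
D: 37→42, due 26, lateness 16
C: 42→46, due 23, lateness 23
Maximum = 23.
SPT (increasing processing time): C D E B A.
C: 0→4, due 23, lateness -19
D: 4→9, due 26, lateness -17
E: 9→20, due 20, lateness 0
B: 20→32, due 17, lateness 15
A: 32→46, due 35, lateness 11
Maximum = 15.
FIFO 26, EDD 11, LPT 23, SPT 15 → minimum 11.

11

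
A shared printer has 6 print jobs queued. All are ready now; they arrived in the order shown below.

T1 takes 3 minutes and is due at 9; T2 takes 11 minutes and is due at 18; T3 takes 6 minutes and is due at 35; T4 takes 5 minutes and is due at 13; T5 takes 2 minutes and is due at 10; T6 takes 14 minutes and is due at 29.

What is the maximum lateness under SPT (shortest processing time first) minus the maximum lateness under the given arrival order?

-5

SPT (increasing processing time): T5 T1 T4 T3 T2 T6.
T5: 0→2, due 10, lateness -8
T1: 2→5, due 9, lateness -4
T4: 5→10, due 13, lateness -3
T3: 10→16, due 35, lateness -19
T2: 16→27, due 18, lateness 9
T6: 27→41, due 29, lateness 12
Maximum = 12.
FIFO (arrival order): T1 T2 T3 T4 T5 T6.
T1: 0→3, due 9, lateness -6
T2: 3→14, due 18, lateness -4
T3: 14→20, due 35, lateness -15
T4: 20→25, due 13, lateness 12
T5: 25→27, due 10, lateness 17
T6: 27→41, due 29, lateness 12
Maximum = 17.
Difference = 12 − 17 = -5.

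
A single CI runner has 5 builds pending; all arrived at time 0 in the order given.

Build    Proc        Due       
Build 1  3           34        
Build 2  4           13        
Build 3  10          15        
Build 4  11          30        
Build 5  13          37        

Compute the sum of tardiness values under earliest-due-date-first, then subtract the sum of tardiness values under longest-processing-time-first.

EDD (increasing due date): Build 2 Build 3 Build 4 Build 1 Build 5.
Build 2: 0→4, due 13, tardiness 0
Build 3: 4→14, due 15, tardiness 0
Build 4: 14→25, due 30, tardiness 0
Build 1: 25→28, due 34, tardiness 0
Build 5: 28→41, due 37, tardiness 4
Sum = 0+0+0+0+4 = 4.
LPT (decreasing processing time): Build 5 Build 4 Build 3 Build 2 Build 1.
Build 5: 0→13, due 37, tardiness 0
Build 4: 13→24, due 30, tardiness 0
Build 3: 24→34, due 15, tardiness 19
Build 2: 34→38, due 13, tardiness 25
Build 1: 38→41, due 34, tardiness 7
Sum = 0+0+19+25+7 = 51.
Difference = 4 − 51 = -47.

-47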